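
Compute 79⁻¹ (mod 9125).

8894

Apply the Euclidean algorithm and back-substitute:
9125 = 115*79 + 40
79 = 1*40 + 39
40 = 1*39 + 1
39 = 39*1 + 0
gcd(79, 9125) = 1, so the inverse exists.
Bézout: 1 = 2*9125 − 231*79.
So 79⁻¹ ≡ −231 ≡ 8894 (mod 9125).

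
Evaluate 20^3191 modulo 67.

44

20^1 ≡ 20 (mod 67)
20^2 ≡ 20^2 = 400 ≡ 65 (mod 67)
20^4 ≡ 65^2 = 4225 ≡ 4 (mod 67)
20^8 ≡ 4^2 = 16 (mod 67)
20^16 ≡ 16^2 = 256 ≡ 55 (mod 67)
20^32 ≡ 55^2 = 3025 ≡ 10 (mod 67)
20^64 ≡ 10^2 = 100 ≡ 33 (mod 67)
20^128 ≡ 33^2 = 1089 ≡ 17 (mod 67)
20^256 ≡ 17^2 = 289 ≡ 21 (mod 67)
20^512 ≡ 21^2 = 441 ≡ 39 (mod 67)
20^1024 ≡ 39^2 = 1521 ≡ 47 (mod 67)
20^2048 ≡ 47^2 = 2209 ≡ 65 (mod 67)
20^3191 = 20^2048 × 20^1024 × 20^64 × 20^32 × 20^16 × 20^4 × 20^2 × 20^1 ≡ 65 × 47 × 33 × 10 × 55 × 4 × 65 × 20 (mod 67).
Accumulate the product:
65 × 47 = 3055 ≡ 40
40 × 33 = 1320 ≡ 47
47 × 10 = 470 ≡ 1
1 × 55 = 55
55 × 4 = 220 ≡ 19
19 × 65 = 1235 ≡ 29
29 × 20 = 580 ≡ 44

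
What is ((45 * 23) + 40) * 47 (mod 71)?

44

45 * 23 = 1035 ≡ 41 (mod 71)
41 + 40 = 81 ≡ 10 (mod 71)
10 * 47 = 470 ≡ 44 (mod 71)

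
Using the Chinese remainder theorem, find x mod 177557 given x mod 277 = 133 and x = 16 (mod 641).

277⁻¹ mod 641: 277*361 ≡ 1 (mod 641), so 277⁻¹ ≡ 361.
x = 133 + 277*((16 − 133)*361 mod 641) = 133 + 277*69 = 19246.
Check: 19246 mod 277 = 133, 19246 mod 641 = 16. ✓

19246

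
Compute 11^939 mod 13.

5

By square-and-multiply:
11^1 ≡ 11 (mod 13)
11^2 ≡ 11^2 = 121 ≡ 4 (mod 13)
11^4 ≡ 4^2 = 16 ≡ 3 (mod 13)
11^8 ≡ 3^2 = 9 (mod 13)
11^16 ≡ 9^2 = 81 ≡ 3 (mod 13)
11^32 ≡ 3^2 = 9 (mod 13)
11^64 ≡ 9^2 = 81 ≡ 3 (mod 13)
11^128 ≡ 3^2 = 9 (mod 13)
11^256 ≡ 9^2 = 81 ≡ 3 (mod 13)
11^512 ≡ 3^2 = 9 (mod 13)
11^939 = 11^512 · 11^256 · 11^128 · 11^32 · 11^8 · 11^2 · 11^1 ≡ 9 · 3 · 9 · 9 · 9 · 4 · 11 (mod 13).
Accumulate the product:
9 · 3 = 27 ≡ 1
1 · 9 = 9
9 · 9 = 81 ≡ 3
3 · 9 = 27 ≡ 1
1 · 4 = 4
4 · 11 = 44 ≡ 5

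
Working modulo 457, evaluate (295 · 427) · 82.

295 · 427 = 125965 ≡ 290 (mod 457)
290 · 82 = 23780 ≡ 16 (mod 457)

16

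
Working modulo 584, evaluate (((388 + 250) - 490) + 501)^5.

9

388 + 250 = 638 ≡ 54 (mod 584)
54 - 490 = -436 ≡ 148 (mod 584)
148 + 501 = 649 ≡ 65 (mod 584)
(65)^5 ≡ 9 (mod 584)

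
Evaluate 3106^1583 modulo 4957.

1583 in binary is 11000101111, i.e. 1583 = 1024 + 512 + 32 + 8 + 4 + 2 + 1.
3106^1 ≡ 3106 (mod 4957)
3106^2 ≡ 3106^2 = 9647236 ≡ 914 (mod 4957)
3106^4 ≡ 914^2 = 835396 ≡ 2620 (mod 4957)
3106^8 ≡ 2620^2 = 6864400 ≡ 3912 (mod 4957)
3106^16 ≡ 3912^2 = 15303744 ≡ 1485 (mod 4957)
3106^32 ≡ 1485^2 = 2205225 ≡ 4317 (mod 4957)
3106^64 ≡ 4317^2 = 18636489 ≡ 3126 (mod 4957)
3106^128 ≡ 3126^2 = 9771876 ≡ 1629 (mod 4957)
3106^256 ≡ 1629^2 = 2653641 ≡ 1646 (mod 4957)
3106^512 ≡ 1646^2 = 2709316 ≡ 2794 (mod 4957)
3106^1024 ≡ 2794^2 = 7806436 ≡ 4118 (mod 4957)
3106^1583 = 3106^1024 * 3106^512 * 3106^32 * 3106^8 * 3106^4 * 3106^2 * 3106^1 ≡ 4118 * 2794 * 4317 * 3912 * 2620 * 914 * 3106 (mod 4957).
Accumulate the product:
4118 * 2794 = 11505692 ≡ 495
495 * 4317 = 2136915 ≡ 448
448 * 3912 = 1752576 ≡ 2755
2755 * 2620 = 7218100 ≡ 708
708 * 914 = 647112 ≡ 2702
2702 * 3106 = 8392412 ≡ 211

211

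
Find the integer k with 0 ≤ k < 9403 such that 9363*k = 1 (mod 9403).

6347

Run the extended Euclidean algorithm:
9403 = 1·9363 + 40
9363 = 234·40 + 3
40 = 13·3 + 1
3 = 3·1 + 0
gcd(9363, 9403) = 1, so the inverse exists.
Bézout: 1 = 3043·9403 − 3056·9363.
So 9363⁻¹ ≡ −3056 ≡ 6347 (mod 9403).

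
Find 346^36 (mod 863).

717

36 in binary is 100100, i.e. 36 = 32 + 4.
346^1 ≡ 346 (mod 863)
346^2 ≡ 346^2 = 119716 ≡ 622 (mod 863)
346^4 ≡ 622^2 = 386884 ≡ 260 (mod 863)
346^8 ≡ 260^2 = 67600 ≡ 286 (mod 863)
346^16 ≡ 286^2 = 81796 ≡ 674 (mod 863)
346^32 ≡ 674^2 = 454276 ≡ 338 (mod 863)
346^36 = 346^32 · 346^4 ≡ 338 · 260 (mod 863).
338 · 260 = 87880 ≡ 717 (mod 863).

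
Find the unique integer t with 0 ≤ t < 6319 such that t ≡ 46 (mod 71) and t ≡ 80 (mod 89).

71⁻¹ mod 89: 71×84 ≡ 1 (mod 89), so 71⁻¹ ≡ 84.
t = 46 + 71×((80 − 46)×84 mod 89) = 46 + 71×8 = 614.

614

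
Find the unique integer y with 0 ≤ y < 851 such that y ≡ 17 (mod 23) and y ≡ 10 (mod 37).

454

23⁻¹ mod 37: 23×29 ≡ 1 (mod 37), so 23⁻¹ ≡ 29.
y = 17 + 23×((10 − 17)×29 mod 37) = 17 + 23×19 = 454.
Check: 454 mod 23 = 17, 454 mod 37 = 10. ✓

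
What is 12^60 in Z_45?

36

Using repeated squaring:
60 in binary is 111100, i.e. 60 = 32 + 16 + 8 + 4.
12^1 ≡ 12 (mod 45)
12^2 ≡ 12^2 = 144 ≡ 9 (mod 45)
12^4 ≡ 9^2 = 81 ≡ 36 (mod 45)
12^8 ≡ 36^2 = 1296 ≡ 36 (mod 45)
12^16 ≡ 36^2 = 1296 ≡ 36 (mod 45)
12^32 ≡ 36^2 = 1296 ≡ 36 (mod 45)
12^60 = 12^32 × 12^16 × 12^8 × 12^4 ≡ 36 × 36 × 36 × 36 (mod 45).
Accumulate the product:
36 × 36 = 1296 ≡ 36
36 × 36 = 1296 ≡ 36
36 × 36 = 1296 ≡ 36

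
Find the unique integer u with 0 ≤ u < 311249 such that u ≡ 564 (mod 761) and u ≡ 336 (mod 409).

3608

761⁻¹ mod 409: 761×287 ≡ 1 (mod 409), so 761⁻¹ ≡ 287.
u = 564 + 761×((336 − 564)×287 mod 409) = 564 + 761×4 = 3608.
Check: 3608 mod 761 = 564, 3608 mod 409 = 336. ✓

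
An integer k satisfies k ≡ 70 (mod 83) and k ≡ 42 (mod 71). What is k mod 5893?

83⁻¹ mod 71: 83×6 ≡ 1 (mod 71), so 83⁻¹ ≡ 6.
k = 70 + 83×((42 − 70)×6 mod 71) = 70 + 83×45 = 3805.
Check: 3805 mod 83 = 70, 3805 mod 71 = 42. ✓

3805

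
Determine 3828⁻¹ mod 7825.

2917

By the extended Euclidean algorithm:
7825 = 2*3828 + 169
3828 = 22*169 + 110
169 = 1*110 + 59
110 = 1*59 + 51
59 = 1*51 + 8
51 = 6*8 + 3
8 = 2*3 + 2
3 = 1*2 + 1
2 = 2*1 + 0
gcd(3828, 7825) = 1, so the inverse exists.
Back-substitute for 1:
1 = 1*3 − 1*2
  = −1*8 + 3*3
  = 3*51 − 19*8
  = −19*59 + 22*51
  = 22*110 − 41*59
  = −41*169 + 63*110
  = 63*3828 − 1427*169
  = −1427*7825 + 2917*3828
So 3828⁻¹ ≡ 2917 (mod 7825).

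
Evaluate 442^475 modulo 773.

Using repeated squaring:
475 in binary is 111011011, i.e. 475 = 256 + 128 + 64 + 16 + 8 + 2 + 1.
442^1 ≡ 442 (mod 773)
442^2 ≡ 442^2 = 195364 ≡ 568 (mod 773)
442^4 ≡ 568^2 = 322624 ≡ 283 (mod 773)
442^8 ≡ 283^2 = 80089 ≡ 470 (mod 773)
442^16 ≡ 470^2 = 220900 ≡ 595 (mod 773)
442^32 ≡ 595^2 = 354025 ≡ 764 (mod 773)
442^64 ≡ 764^2 = 583696 ≡ 81 (mod 773)
442^128 ≡ 81^2 = 6561 ≡ 377 (mod 773)
442^256 ≡ 377^2 = 142129 ≡ 670 (mod 773)
442^475 = 442^256 * 442^128 * 442^64 * 442^16 * 442^8 * 442^2 * 442^1 ≡ 670 * 377 * 81 * 595 * 470 * 568 * 442 (mod 773).
Accumulate the product:
670 * 377 = 252590 ≡ 592
592 * 81 = 47952 ≡ 26
26 * 595 = 15470 ≡ 10
10 * 470 = 4700 ≡ 62
62 * 568 = 35216 ≡ 431
431 * 442 = 190502 ≡ 344

344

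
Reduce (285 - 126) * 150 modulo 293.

285 - 126 = 159
159 * 150 = 23850 ≡ 117 (mod 293)

117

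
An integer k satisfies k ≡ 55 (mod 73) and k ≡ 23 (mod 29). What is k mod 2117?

73⁻¹ mod 29: 73×2 ≡ 1 (mod 29), so 73⁻¹ ≡ 2.
k = 55 + 73×((23 − 55)×2 mod 29) = 55 + 73×23 = 1734.

1734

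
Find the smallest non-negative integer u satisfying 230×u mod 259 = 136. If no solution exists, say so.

gcd(230, 259) = 1, so a unique solution mod 259 exists.
230⁻¹ ≡ 125 (mod 259).
u ≡ 125×136 ≡ 165 (mod 259).

165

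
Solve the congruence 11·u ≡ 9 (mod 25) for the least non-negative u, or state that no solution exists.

19

gcd(11, 25) = 1, so a unique solution mod 25 exists.
11⁻¹ ≡ 16 (mod 25).
u ≡ 16·9 ≡ 19 (mod 25).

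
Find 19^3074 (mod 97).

By square-and-multiply:
3074 in binary is 110000000010, i.e. 3074 = 2048 + 1024 + 2.
19^1 ≡ 19 (mod 97)
19^2 ≡ 19^2 = 361 ≡ 70 (mod 97)
19^4 ≡ 70^2 = 4900 ≡ 50 (mod 97)
19^8 ≡ 50^2 = 2500 ≡ 75 (mod 97)
19^16 ≡ 75^2 = 5625 ≡ 96 (mod 97)
19^32 ≡ 96^2 = 9216 ≡ 1 (mod 97)
19^64 ≡ 1^2 = 1 (mod 97)
19^128 ≡ 1^2 = 1 (mod 97)
19^256 ≡ 1^2 = 1 (mod 97)
19^512 ≡ 1^2 = 1 (mod 97)
19^1024 ≡ 1^2 = 1 (mod 97)
19^2048 ≡ 1^2 = 1 (mod 97)
19^3074 = 19^2048 × 19^1024 × 19^2 ≡ 1 × 1 × 70 (mod 97).
Accumulate the product:
1 × 1 = 1
1 × 70 = 70

70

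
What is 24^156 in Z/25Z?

1

156 in binary is 10011100, i.e. 156 = 128 + 16 + 8 + 4.
24^1 ≡ 24 (mod 25)
24^2 ≡ 24^2 = 576 ≡ 1 (mod 25)
24^4 ≡ 1^2 = 1 (mod 25)
24^8 ≡ 1^2 = 1 (mod 25)
24^16 ≡ 1^2 = 1 (mod 25)
24^32 ≡ 1^2 = 1 (mod 25)
24^64 ≡ 1^2 = 1 (mod 25)
24^128 ≡ 1^2 = 1 (mod 25)
24^156 = 24^128 · 24^16 · 24^8 · 24^4 ≡ 1 · 1 · 1 · 1 (mod 25).
Accumulate the product:
1 · 1 = 1
1 · 1 = 1
1 · 1 = 1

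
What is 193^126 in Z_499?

126 in binary is 1111110, i.e. 126 = 64 + 32 + 16 + 8 + 4 + 2.
193^1 ≡ 193 (mod 499)
193^2 ≡ 193^2 = 37249 ≡ 323 (mod 499)
193^4 ≡ 323^2 = 104329 ≡ 38 (mod 499)
193^8 ≡ 38^2 = 1444 ≡ 446 (mod 499)
193^16 ≡ 446^2 = 198916 ≡ 314 (mod 499)
193^32 ≡ 314^2 = 98596 ≡ 293 (mod 499)
193^64 ≡ 293^2 = 85849 ≡ 21 (mod 499)
193^126 = 193^64 * 193^32 * 193^16 * 193^8 * 193^4 * 193^2 ≡ 21 * 293 * 314 * 446 * 38 * 323 (mod 499).
Accumulate the product:
21 * 293 = 6153 ≡ 165
165 * 314 = 51810 ≡ 413
413 * 446 = 184198 ≡ 67
67 * 38 = 2546 ≡ 51
51 * 323 = 16473 ≡ 6

6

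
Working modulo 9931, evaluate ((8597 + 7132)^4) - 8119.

8870

8597 + 7132 = 15729 ≡ 5798 (mod 9931)
(5798)^4 ≡ 7058 (mod 9931)
7058 - 8119 = -1061 ≡ 8870 (mod 9931)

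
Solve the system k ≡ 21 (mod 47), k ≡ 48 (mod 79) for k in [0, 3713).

2418

47⁻¹ mod 79: 47×37 ≡ 1 (mod 79), so 47⁻¹ ≡ 37.
k = 21 + 47×((48 − 21)×37 mod 79) = 21 + 47×51 = 2418.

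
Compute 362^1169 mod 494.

20

By square-and-multiply:
362^1 ≡ 362 (mod 494)
362^2 ≡ 362^2 = 131044 ≡ 134 (mod 494)
362^4 ≡ 134^2 = 17956 ≡ 172 (mod 494)
362^8 ≡ 172^2 = 29584 ≡ 438 (mod 494)
362^16 ≡ 438^2 = 191844 ≡ 172 (mod 494)
362^32 ≡ 172^2 = 29584 ≡ 438 (mod 494)
362^64 ≡ 438^2 = 191844 ≡ 172 (mod 494)
362^128 ≡ 172^2 = 29584 ≡ 438 (mod 494)
362^256 ≡ 438^2 = 191844 ≡ 172 (mod 494)
362^512 ≡ 172^2 = 29584 ≡ 438 (mod 494)
362^1024 ≡ 438^2 = 191844 ≡ 172 (mod 494)
362^1169 = 362^1024 · 362^128 · 362^16 · 362^1 ≡ 172 · 438 · 172 · 362 (mod 494).
Accumulate the product:
172 · 438 = 75336 ≡ 248
248 · 172 = 42656 ≡ 172
172 · 362 = 62264 ≡ 20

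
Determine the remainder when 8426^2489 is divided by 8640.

896

2489 in binary is 100110111001, i.e. 2489 = 2048 + 256 + 128 + 32 + 16 + 8 + 1.
8426^1 ≡ 8426 (mod 8640)
8426^2 ≡ 8426^2 = 70997476 ≡ 2596 (mod 8640)
8426^4 ≡ 2596^2 = 6739216 ≡ 16 (mod 8640)
8426^8 ≡ 16^2 = 256 (mod 8640)
8426^16 ≡ 256^2 = 65536 ≡ 5056 (mod 8640)
8426^32 ≡ 5056^2 = 25563136 ≡ 6016 (mod 8640)
8426^64 ≡ 6016^2 = 36192256 ≡ 7936 (mod 8640)
8426^128 ≡ 7936^2 = 62980096 ≡ 3136 (mod 8640)
8426^256 ≡ 3136^2 = 9834496 ≡ 2176 (mod 8640)
8426^512 ≡ 2176^2 = 4734976 ≡ 256 (mod 8640)
8426^1024 ≡ 256^2 = 65536 ≡ 5056 (mod 8640)
8426^2048 ≡ 5056^2 = 25563136 ≡ 6016 (mod 8640)
8426^2489 = 8426^2048 × 8426^256 × 8426^128 × 8426^32 × 8426^16 × 8426^8 × 8426^1 ≡ 6016 × 2176 × 3136 × 6016 × 5056 × 256 × 8426 (mod 8640).
Accumulate the product:
6016 × 2176 = 13090816 ≡ 1216
1216 × 3136 = 3813376 ≡ 3136
3136 × 6016 = 18866176 ≡ 5056
5056 × 5056 = 25563136 ≡ 6016
6016 × 256 = 1540096 ≡ 2176
2176 × 8426 = 18334976 ≡ 896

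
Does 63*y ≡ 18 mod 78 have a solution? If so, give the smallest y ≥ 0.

gcd(63, 78) = 3, and 3 | 18, so solutions exist.
Divide through by 3: 21*y = 6 (mod 26).
21⁻¹ ≡ 5 (mod 26).
y ≡ 5*6 ≡ 4 (mod 26).
The smallest non-negative solution is y = 4.

4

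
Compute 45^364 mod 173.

Compute successive squares:
45^1 ≡ 45 (mod 173)
45^2 ≡ 45^2 = 2025 ≡ 122 (mod 173)
45^4 ≡ 122^2 = 14884 ≡ 6 (mod 173)
45^8 ≡ 6^2 = 36 (mod 173)
45^16 ≡ 36^2 = 1296 ≡ 85 (mod 173)
45^32 ≡ 85^2 = 7225 ≡ 132 (mod 173)
45^64 ≡ 132^2 = 17424 ≡ 124 (mod 173)
45^128 ≡ 124^2 = 15376 ≡ 152 (mod 173)
45^256 ≡ 152^2 = 23104 ≡ 95 (mod 173)
45^364 = 45^256 · 45^64 · 45^32 · 45^8 · 45^4 ≡ 95 · 124 · 132 · 36 · 6 (mod 173).
Accumulate the product:
95 · 124 = 11780 ≡ 16
16 · 132 = 2112 ≡ 36
36 · 36 = 1296 ≡ 85
85 · 6 = 510 ≡ 164

164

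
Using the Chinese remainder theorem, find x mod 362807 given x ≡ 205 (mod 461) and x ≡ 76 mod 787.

63823

461⁻¹ mod 787: 461·548 ≡ 1 (mod 787), so 461⁻¹ ≡ 548.
x = 205 + 461·((76 − 205)·548 mod 787) = 205 + 461·138 = 63823.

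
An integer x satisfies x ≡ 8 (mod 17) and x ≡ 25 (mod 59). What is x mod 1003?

17⁻¹ mod 59: 17×7 ≡ 1 (mod 59), so 17⁻¹ ≡ 7.
x = 8 + 17×((25 − 8)×7 mod 59) = 8 + 17×1 = 25.

25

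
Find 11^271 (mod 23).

7

By square-and-multiply:
271 in binary is 100001111, i.e. 271 = 256 + 8 + 4 + 2 + 1.
11^1 ≡ 11 (mod 23)
11^2 ≡ 11^2 = 121 ≡ 6 (mod 23)
11^4 ≡ 6^2 = 36 ≡ 13 (mod 23)
11^8 ≡ 13^2 = 169 ≡ 8 (mod 23)
11^16 ≡ 8^2 = 64 ≡ 18 (mod 23)
11^32 ≡ 18^2 = 324 ≡ 2 (mod 23)
11^64 ≡ 2^2 = 4 (mod 23)
11^128 ≡ 4^2 = 16 (mod 23)
11^256 ≡ 16^2 = 256 ≡ 3 (mod 23)
11^271 = 11^256 · 11^8 · 11^4 · 11^2 · 11^1 ≡ 3 · 8 · 13 · 6 · 11 (mod 23).
Accumulate the product:
3 · 8 = 24 ≡ 1
1 · 13 = 13
13 · 6 = 78 ≡ 9
9 · 11 = 99 ≡ 7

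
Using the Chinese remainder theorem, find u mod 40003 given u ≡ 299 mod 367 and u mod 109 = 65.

24154

367⁻¹ mod 109: 367·30 ≡ 1 (mod 109), so 367⁻¹ ≡ 30.
u = 299 + 367·((65 − 299)·30 mod 109) = 299 + 367·65 = 24154.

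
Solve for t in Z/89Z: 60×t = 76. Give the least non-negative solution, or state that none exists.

gcd(60, 89) = 1, so a unique solution mod 89 exists.
60⁻¹ ≡ 46 (mod 89).
t ≡ 46×76 ≡ 25 (mod 89).

25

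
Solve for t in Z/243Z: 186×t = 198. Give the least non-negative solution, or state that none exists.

gcd(186, 243) = 3, and 3 | 198, so solutions exist.
Divide through by 3: 62×t mod 81 = 66.
62⁻¹ ≡ 17 (mod 81).
t ≡ 17×66 ≡ 69 (mod 81).
The smallest non-negative solution is t = 69.

69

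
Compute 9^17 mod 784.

137

Compute successive squares:
9^1 ≡ 9 (mod 784)
9^2 ≡ 9^2 = 81 (mod 784)
9^4 ≡ 81^2 = 6561 ≡ 289 (mod 784)
9^8 ≡ 289^2 = 83521 ≡ 417 (mod 784)
9^16 ≡ 417^2 = 173889 ≡ 625 (mod 784)
9^17 = 9^16 * 9^1 ≡ 625 * 9 (mod 784).
625 * 9 = 5625 ≡ 137 (mod 784).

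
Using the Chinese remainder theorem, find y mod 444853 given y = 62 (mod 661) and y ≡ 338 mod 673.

661⁻¹ mod 673: 661·56 ≡ 1 (mod 673), so 661⁻¹ ≡ 56.
y = 62 + 661·((338 − 62)·56 mod 673) = 62 + 661·650 = 429712.

429712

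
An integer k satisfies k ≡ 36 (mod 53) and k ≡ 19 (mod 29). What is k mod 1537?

831

53⁻¹ mod 29: 53*23 ≡ 1 (mod 29), so 53⁻¹ ≡ 23.
k = 36 + 53*((19 − 36)*23 mod 29) = 36 + 53*15 = 831.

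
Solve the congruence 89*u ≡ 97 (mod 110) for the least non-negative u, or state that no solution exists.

gcd(89, 110) = 1, so a unique solution mod 110 exists.
89⁻¹ ≡ 89 (mod 110).
u ≡ 89*97 ≡ 53 (mod 110).

53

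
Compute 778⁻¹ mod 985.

847

Run the extended Euclidean algorithm:
985 = 1·778 + 207
778 = 3·207 + 157
207 = 1·157 + 50
157 = 3·50 + 7
50 = 7·7 + 1
7 = 7·1 + 0
gcd(778, 985) = 1, so the inverse exists.
Bézout: 1 = 109·985 − 138·778.
So 778⁻¹ ≡ −138 ≡ 847 (mod 985).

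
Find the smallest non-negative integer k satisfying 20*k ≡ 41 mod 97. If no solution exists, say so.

gcd(20, 97) = 1, so a unique solution mod 97 exists.
20⁻¹ ≡ 34 (mod 97).
k ≡ 34*41 ≡ 36 (mod 97).

36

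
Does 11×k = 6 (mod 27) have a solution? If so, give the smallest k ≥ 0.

3

gcd(11, 27) = 1, so a unique solution mod 27 exists.
11⁻¹ ≡ 5 (mod 27).
k ≡ 5×6 ≡ 3 (mod 27).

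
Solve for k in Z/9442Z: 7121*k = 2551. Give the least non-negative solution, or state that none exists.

gcd(7121, 9442) = 1, so a unique solution mod 9442 exists.
7121⁻¹ ≡ 7709 (mod 9442).
k ≡ 7709*2551 ≡ 7415 (mod 9442).

7415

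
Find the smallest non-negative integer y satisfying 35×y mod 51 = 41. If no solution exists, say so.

7

gcd(35, 51) = 1, so a unique solution mod 51 exists.
35⁻¹ ≡ 35 (mod 51).
y ≡ 35×41 ≡ 7 (mod 51).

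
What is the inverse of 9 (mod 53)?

6

53 = 5·9 + 8
9 = 1·8 + 1
8 = 8·1 + 0
gcd(9, 53) = 1, so the inverse exists.
Bézout: 1 = −1·53 + 6·9.
So 9⁻¹ ≡ 6 (mod 53).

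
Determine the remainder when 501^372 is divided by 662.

143

372 in binary is 101110100, i.e. 372 = 256 + 64 + 32 + 16 + 4.
501^1 ≡ 501 (mod 662)
501^2 ≡ 501^2 = 251001 ≡ 103 (mod 662)
501^4 ≡ 103^2 = 10609 ≡ 17 (mod 662)
501^8 ≡ 17^2 = 289 (mod 662)
501^16 ≡ 289^2 = 83521 ≡ 109 (mod 662)
501^32 ≡ 109^2 = 11881 ≡ 627 (mod 662)
501^64 ≡ 627^2 = 393129 ≡ 563 (mod 662)
501^128 ≡ 563^2 = 316969 ≡ 533 (mod 662)
501^256 ≡ 533^2 = 284089 ≡ 91 (mod 662)
501^372 = 501^256 × 501^64 × 501^32 × 501^16 × 501^4 ≡ 91 × 563 × 627 × 109 × 17 (mod 662).
Accumulate the product:
91 × 563 = 51233 ≡ 259
259 × 627 = 162393 ≡ 203
203 × 109 = 22127 ≡ 281
281 × 17 = 4777 ≡ 143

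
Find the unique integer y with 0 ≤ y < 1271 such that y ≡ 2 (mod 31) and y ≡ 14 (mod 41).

219

31⁻¹ mod 41: 31×4 ≡ 1 (mod 41), so 31⁻¹ ≡ 4.
y = 2 + 31×((14 − 2)×4 mod 41) = 2 + 31×7 = 219.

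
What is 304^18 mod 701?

7

By square-and-multiply:
304^1 ≡ 304 (mod 701)
304^2 ≡ 304^2 = 92416 ≡ 585 (mod 701)
304^4 ≡ 585^2 = 342225 ≡ 137 (mod 701)
304^8 ≡ 137^2 = 18769 ≡ 543 (mod 701)
304^16 ≡ 543^2 = 294849 ≡ 429 (mod 701)
304^18 = 304^16 · 304^2 ≡ 429 · 585 (mod 701).
429 · 585 = 250965 ≡ 7 (mod 701).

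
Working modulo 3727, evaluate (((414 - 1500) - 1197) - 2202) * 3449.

414 - 1500 = -1086 ≡ 2641 (mod 3727)
2641 - 1197 = 1444
1444 - 2202 = -758 ≡ 2969 (mod 3727)
2969 * 3449 = 10240081 ≡ 2012 (mod 3727)

2012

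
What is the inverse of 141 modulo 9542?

3113

By the extended Euclidean algorithm:
9542 = 67*141 + 95
141 = 1*95 + 46
95 = 2*46 + 3
46 = 15*3 + 1
3 = 3*1 + 0
gcd(141, 9542) = 1, so the inverse exists.
Bézout: 1 = −46*9542 + 3113*141.
So 141⁻¹ ≡ 3113 (mod 9542).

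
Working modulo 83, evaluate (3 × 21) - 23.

3 × 21 = 63
63 - 23 = 40

40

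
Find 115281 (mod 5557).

4141

115281 = 20·5557 + 4141, so 115281 ≡ 4141 (mod 5557).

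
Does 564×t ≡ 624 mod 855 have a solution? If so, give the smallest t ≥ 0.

gcd(564, 855) = 3, and 3 | 624, so solutions exist.
Divide through by 3: 188×t = 208 (mod 285).
188⁻¹ ≡ 47 (mod 285).
t ≡ 47×208 ≡ 86 (mod 285).
The smallest non-negative solution is t = 86.

86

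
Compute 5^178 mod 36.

By square-and-multiply:
178 in binary is 10110010, i.e. 178 = 128 + 32 + 16 + 2.
5^1 ≡ 5 (mod 36)
5^2 ≡ 5^2 = 25 (mod 36)
5^4 ≡ 25^2 = 625 ≡ 13 (mod 36)
5^8 ≡ 13^2 = 169 ≡ 25 (mod 36)
5^16 ≡ 25^2 = 625 ≡ 13 (mod 36)
5^32 ≡ 13^2 = 169 ≡ 25 (mod 36)
5^64 ≡ 25^2 = 625 ≡ 13 (mod 36)
5^128 ≡ 13^2 = 169 ≡ 25 (mod 36)
5^178 = 5^128 × 5^32 × 5^16 × 5^2 ≡ 25 × 25 × 13 × 25 (mod 36).
Accumulate the product:
25 × 25 = 625 ≡ 13
13 × 13 = 169 ≡ 25
25 × 25 = 625 ≡ 13

13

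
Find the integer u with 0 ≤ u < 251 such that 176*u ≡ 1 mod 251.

87

Apply the Euclidean algorithm and back-substitute:
251 = 1×176 + 75
176 = 2×75 + 26
75 = 2×26 + 23
26 = 1×23 + 3
23 = 7×3 + 2
3 = 1×2 + 1
2 = 2×1 + 0
gcd(176, 251) = 1, so the inverse exists.
Back-substitute for 1:
1 = 1×3 − 1×2
  = −1×23 + 8×3
  = 8×26 − 9×23
  = −9×75 + 26×26
  = 26×176 − 61×75
  = −61×251 + 87×176
So 176⁻¹ ≡ 87 (mod 251).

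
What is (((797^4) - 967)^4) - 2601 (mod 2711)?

(797)^4 ≡ 498 (mod 2711)
498 - 967 = -469 ≡ 2242 (mod 2711)
(2242)^4 ≡ 1350 (mod 2711)
1350 - 2601 = -1251 ≡ 1460 (mod 2711)

1460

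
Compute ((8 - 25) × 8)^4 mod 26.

8 - 25 = -17 ≡ 9 (mod 26)
9 × 8 = 72 ≡ 20 (mod 26)
(20)^4 ≡ 22 (mod 26)

22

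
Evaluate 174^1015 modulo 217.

By square-and-multiply:
174^1 ≡ 174 (mod 217)
174^2 ≡ 174^2 = 30276 ≡ 113 (mod 217)
174^4 ≡ 113^2 = 12769 ≡ 183 (mod 217)
174^8 ≡ 183^2 = 33489 ≡ 71 (mod 217)
174^16 ≡ 71^2 = 5041 ≡ 50 (mod 217)
174^32 ≡ 50^2 = 2500 ≡ 113 (mod 217)
174^64 ≡ 113^2 = 12769 ≡ 183 (mod 217)
174^128 ≡ 183^2 = 33489 ≡ 71 (mod 217)
174^256 ≡ 71^2 = 5041 ≡ 50 (mod 217)
174^512 ≡ 50^2 = 2500 ≡ 113 (mod 217)
174^1015 = 174^512 × 174^256 × 174^128 × 174^64 × 174^32 × 174^16 × 174^4 × 174^2 × 174^1 ≡ 113 × 50 × 71 × 183 × 113 × 50 × 183 × 113 × 174 (mod 217).
Accumulate the product:
113 × 50 = 5650 ≡ 8
8 × 71 = 568 ≡ 134
134 × 183 = 24522 ≡ 1
1 × 113 = 113
113 × 50 = 5650 ≡ 8
8 × 183 = 1464 ≡ 162
162 × 113 = 18306 ≡ 78
78 × 174 = 13572 ≡ 118

118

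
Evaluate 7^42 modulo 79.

52

By square-and-multiply:
42 in binary is 101010, i.e. 42 = 32 + 8 + 2.
7^1 ≡ 7 (mod 79)
7^2 ≡ 7^2 = 49 (mod 79)
7^4 ≡ 49^2 = 2401 ≡ 31 (mod 79)
7^8 ≡ 31^2 = 961 ≡ 13 (mod 79)
7^16 ≡ 13^2 = 169 ≡ 11 (mod 79)
7^32 ≡ 11^2 = 121 ≡ 42 (mod 79)
7^42 = 7^32 * 7^8 * 7^2 ≡ 42 * 13 * 49 (mod 79).
Accumulate the product:
42 * 13 = 546 ≡ 72
72 * 49 = 3528 ≡ 52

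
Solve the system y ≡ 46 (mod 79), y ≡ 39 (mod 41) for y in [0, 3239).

79⁻¹ mod 41: 79·27 ≡ 1 (mod 41), so 79⁻¹ ≡ 27.
y = 46 + 79·((39 − 46)·27 mod 41) = 46 + 79·16 = 1310.

1310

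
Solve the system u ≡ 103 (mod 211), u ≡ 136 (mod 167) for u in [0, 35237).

26689

211⁻¹ mod 167: 211*19 ≡ 1 (mod 167), so 211⁻¹ ≡ 19.
u = 103 + 211*((136 − 103)*19 mod 167) = 103 + 211*126 = 26689.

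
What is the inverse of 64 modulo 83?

48

83 = 1·64 + 19
64 = 3·19 + 7
19 = 2·7 + 5
7 = 1·5 + 2
5 = 2·2 + 1
2 = 2·1 + 0
gcd(64, 83) = 1, so the inverse exists.
Back-substitute for 1:
1 = 1·5 − 2·2
  = −2·7 + 3·5
  = 3·19 − 8·7
  = −8·64 + 27·19
  = 27·83 − 35·64
So 64⁻¹ ≡ −35 ≡ 48 (mod 83).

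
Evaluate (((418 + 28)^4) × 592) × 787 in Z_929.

706

418 + 28 = 446
(446)^4 ≡ 23 (mod 929)
23 × 592 = 13616 ≡ 610 (mod 929)
610 × 787 = 480070 ≡ 706 (mod 929)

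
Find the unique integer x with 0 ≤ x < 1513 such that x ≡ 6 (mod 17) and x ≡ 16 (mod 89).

550

17⁻¹ mod 89: 17·21 ≡ 1 (mod 89), so 17⁻¹ ≡ 21.
x = 6 + 17·((16 − 6)·21 mod 89) = 6 + 17·32 = 550.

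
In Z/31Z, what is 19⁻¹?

18

By the extended Euclidean algorithm:
31 = 1*19 + 12
19 = 1*12 + 7
12 = 1*7 + 5
7 = 1*5 + 2
5 = 2*2 + 1
2 = 2*1 + 0
gcd(19, 31) = 1, so the inverse exists.
Back-substitute for 1:
1 = 1*5 − 2*2
  = −2*7 + 3*5
  = 3*12 − 5*7
  = −5*19 + 8*12
  = 8*31 − 13*19
So 19⁻¹ ≡ −13 ≡ 18 (mod 31).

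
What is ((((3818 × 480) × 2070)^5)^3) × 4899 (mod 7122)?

3818 × 480 = 1832640 ≡ 2286 (mod 7122)
2286 × 2070 = 4732020 ≡ 3012 (mod 7122)
(3012)^5 ≡ 1470 (mod 7122)
(1470)^3 ≡ 4170 (mod 7122)
4170 × 4899 = 20428830 ≡ 2934 (mod 7122)

2934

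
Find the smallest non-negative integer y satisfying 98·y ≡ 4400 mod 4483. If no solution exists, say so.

3613

gcd(98, 4483) = 1, so a unique solution mod 4483 exists.
98⁻¹ ≡ 2333 (mod 4483).
y ≡ 2333·4400 ≡ 3613 (mod 4483).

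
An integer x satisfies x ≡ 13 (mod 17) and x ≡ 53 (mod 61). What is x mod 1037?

17⁻¹ mod 61: 17·18 ≡ 1 (mod 61), so 17⁻¹ ≡ 18.
x = 13 + 17·((53 − 13)·18 mod 61) = 13 + 17·49 = 846.
Check: 846 mod 17 = 13, 846 mod 61 = 53. ✓

846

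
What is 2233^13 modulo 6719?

901

Using repeated squaring:
2233^1 ≡ 2233 (mod 6719)
2233^2 ≡ 2233^2 = 4986289 ≡ 791 (mod 6719)
2233^4 ≡ 791^2 = 625681 ≡ 814 (mod 6719)
2233^8 ≡ 814^2 = 662596 ≡ 4134 (mod 6719)
2233^13 = 2233^8 · 2233^4 · 2233^1 ≡ 4134 · 814 · 2233 (mod 6719).
Accumulate the product:
4134 · 814 = 3365076 ≡ 5576
5576 · 2233 = 12451208 ≡ 901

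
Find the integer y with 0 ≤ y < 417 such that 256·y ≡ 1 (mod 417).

417 = 1·256 + 161
256 = 1·161 + 95
161 = 1·95 + 66
95 = 1·66 + 29
66 = 2·29 + 8
29 = 3·8 + 5
8 = 1·5 + 3
5 = 1·3 + 2
3 = 1·2 + 1
2 = 2·1 + 0
gcd(256, 417) = 1, so the inverse exists.
Back-substitute for 1:
1 = 1·3 − 1·2
  = −1·5 + 2·3
  = 2·8 − 3·5
  = −3·29 + 11·8
  = 11·66 − 25·29
  = −25·95 + 36·66
  = 36·161 − 61·95
  = −61·256 + 97·161
  = 97·417 − 158·256
So 256⁻¹ ≡ −158 ≡ 259 (mod 417).

259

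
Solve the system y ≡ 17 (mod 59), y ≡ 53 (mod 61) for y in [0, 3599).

59⁻¹ mod 61: 59*30 ≡ 1 (mod 61), so 59⁻¹ ≡ 30.
y = 17 + 59*((53 − 17)*30 mod 61) = 17 + 59*43 = 2554.

2554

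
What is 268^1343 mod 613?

592

268^1 ≡ 268 (mod 613)
268^2 ≡ 268^2 = 71824 ≡ 103 (mod 613)
268^4 ≡ 103^2 = 10609 ≡ 188 (mod 613)
268^8 ≡ 188^2 = 35344 ≡ 403 (mod 613)
268^16 ≡ 403^2 = 162409 ≡ 577 (mod 613)
268^32 ≡ 577^2 = 332929 ≡ 70 (mod 613)
268^64 ≡ 70^2 = 4900 ≡ 609 (mod 613)
268^128 ≡ 609^2 = 370881 ≡ 16 (mod 613)
268^256 ≡ 16^2 = 256 (mod 613)
268^512 ≡ 256^2 = 65536 ≡ 558 (mod 613)
268^1024 ≡ 558^2 = 311364 ≡ 573 (mod 613)
268^1343 = 268^1024 * 268^256 * 268^32 * 268^16 * 268^8 * 268^4 * 268^2 * 268^1 ≡ 573 * 256 * 70 * 577 * 403 * 188 * 103 * 268 (mod 613).
Accumulate the product:
573 * 256 = 146688 ≡ 181
181 * 70 = 12670 ≡ 410
410 * 577 = 236570 ≡ 565
565 * 403 = 227695 ≡ 272
272 * 188 = 51136 ≡ 257
257 * 103 = 26471 ≡ 112
112 * 268 = 30016 ≡ 592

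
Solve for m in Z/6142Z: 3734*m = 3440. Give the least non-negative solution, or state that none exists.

876

gcd(3734, 6142) = 2, and 2 | 3440, so solutions exist.
Divide through by 2: 1867*m = 1720 (mod 3071).
1867⁻¹ ≡ 579 (mod 3071).
m ≡ 579*1720 ≡ 876 (mod 3071).
The smallest non-negative solution is m = 876.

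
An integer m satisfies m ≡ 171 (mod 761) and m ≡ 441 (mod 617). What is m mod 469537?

761⁻¹ mod 617: 761·30 ≡ 1 (mod 617), so 761⁻¹ ≡ 30.
m = 171 + 761·((441 − 171)·30 mod 617) = 171 + 761·79 = 60290.

60290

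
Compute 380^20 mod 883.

By square-and-multiply:
20 in binary is 10100, i.e. 20 = 16 + 4.
380^1 ≡ 380 (mod 883)
380^2 ≡ 380^2 = 144400 ≡ 471 (mod 883)
380^4 ≡ 471^2 = 221841 ≡ 208 (mod 883)
380^8 ≡ 208^2 = 43264 ≡ 880 (mod 883)
380^16 ≡ 880^2 = 774400 ≡ 9 (mod 883)
380^20 = 380^16 * 380^4 ≡ 9 * 208 (mod 883).
9 * 208 = 1872 ≡ 106 (mod 883).

106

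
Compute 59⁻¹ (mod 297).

By the extended Euclidean algorithm:
297 = 5·59 + 2
59 = 29·2 + 1
2 = 2·1 + 0
gcd(59, 297) = 1, so the inverse exists.
Bézout: 1 = −29·297 + 146·59.
So 59⁻¹ ≡ 146 (mod 297).

146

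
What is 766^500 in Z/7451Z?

Compute successive squares:
500 in binary is 111110100, i.e. 500 = 256 + 128 + 64 + 32 + 16 + 4.
766^1 ≡ 766 (mod 7451)
766^2 ≡ 766^2 = 586756 ≡ 5578 (mod 7451)
766^4 ≡ 5578^2 = 31114084 ≡ 6159 (mod 7451)
766^8 ≡ 6159^2 = 37933281 ≡ 240 (mod 7451)
766^16 ≡ 240^2 = 57600 ≡ 5443 (mod 7451)
766^32 ≡ 5443^2 = 29626249 ≡ 1073 (mod 7451)
766^64 ≡ 1073^2 = 1151329 ≡ 3875 (mod 7451)
766^128 ≡ 3875^2 = 15015625 ≡ 1860 (mod 7451)
766^256 ≡ 1860^2 = 3459600 ≡ 2336 (mod 7451)
766^500 = 766^256 * 766^128 * 766^64 * 766^32 * 766^16 * 766^4 ≡ 2336 * 1860 * 3875 * 1073 * 5443 * 6159 (mod 7451).
Accumulate the product:
2336 * 1860 = 4344960 ≡ 1027
1027 * 3875 = 3979625 ≡ 791
791 * 1073 = 848743 ≡ 6780
6780 * 5443 = 36903540 ≡ 6188
6188 * 6159 = 38111892 ≡ 27

27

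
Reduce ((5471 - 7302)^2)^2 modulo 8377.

1631

5471 - 7302 = -1831 ≡ 6546 (mod 8377)
(6546)^2 ≡ 1761 (mod 8377)
(1761)^2 ≡ 1631 (mod 8377)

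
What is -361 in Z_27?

-361 = -14×27 + 17, so -361 ≡ 17 (mod 27).

17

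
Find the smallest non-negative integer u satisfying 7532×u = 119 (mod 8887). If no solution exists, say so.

5096

gcd(7532, 8887) = 1, so a unique solution mod 8887 exists.
7532⁻¹ ≡ 6316 (mod 8887).
u ≡ 6316×119 ≡ 5096 (mod 8887).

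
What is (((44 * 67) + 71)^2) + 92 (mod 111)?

21

44 * 67 = 2948 ≡ 62 (mod 111)
62 + 71 = 133 ≡ 22 (mod 111)
(22)^2 ≡ 40 (mod 111)
40 + 92 = 132 ≡ 21 (mod 111)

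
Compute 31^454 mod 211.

54

Using repeated squaring:
454 in binary is 111000110, i.e. 454 = 256 + 128 + 64 + 4 + 2.
31^1 ≡ 31 (mod 211)
31^2 ≡ 31^2 = 961 ≡ 117 (mod 211)
31^4 ≡ 117^2 = 13689 ≡ 185 (mod 211)
31^8 ≡ 185^2 = 34225 ≡ 43 (mod 211)
31^16 ≡ 43^2 = 1849 ≡ 161 (mod 211)
31^32 ≡ 161^2 = 25921 ≡ 179 (mod 211)
31^64 ≡ 179^2 = 32041 ≡ 180 (mod 211)
31^128 ≡ 180^2 = 32400 ≡ 117 (mod 211)
31^256 ≡ 117^2 = 13689 ≡ 185 (mod 211)
31^454 = 31^256 * 31^128 * 31^64 * 31^4 * 31^2 ≡ 185 * 117 * 180 * 185 * 117 (mod 211).
Accumulate the product:
185 * 117 = 21645 ≡ 123
123 * 180 = 22140 ≡ 196
196 * 185 = 36260 ≡ 179
179 * 117 = 20943 ≡ 54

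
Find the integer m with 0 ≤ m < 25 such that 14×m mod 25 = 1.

Apply the Euclidean algorithm and back-substitute:
25 = 1·14 + 11
14 = 1·11 + 3
11 = 3·3 + 2
3 = 1·2 + 1
2 = 2·1 + 0
gcd(14, 25) = 1, so the inverse exists.
Bézout: 1 = −5·25 + 9·14.
So 14⁻¹ ≡ 9 (mod 25).

9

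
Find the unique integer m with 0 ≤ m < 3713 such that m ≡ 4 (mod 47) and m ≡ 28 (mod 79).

897

47⁻¹ mod 79: 47*37 ≡ 1 (mod 79), so 47⁻¹ ≡ 37.
m = 4 + 47*((28 − 4)*37 mod 79) = 4 + 47*19 = 897.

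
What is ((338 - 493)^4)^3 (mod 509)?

338 - 493 = -155 ≡ 354 (mod 509)
(354)^4 ≡ 224 (mod 509)
(224)^3 ≡ 195 (mod 509)

195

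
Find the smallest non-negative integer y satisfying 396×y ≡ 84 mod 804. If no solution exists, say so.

gcd(396, 804) = 12, and 12 | 84, so solutions exist.
Divide through by 12: 33×y = 7 (mod 67).
33⁻¹ ≡ 65 (mod 67).
y ≡ 65×7 ≡ 53 (mod 67).
The smallest non-negative solution is y = 53.

53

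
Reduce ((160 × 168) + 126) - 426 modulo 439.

160 × 168 = 26880 ≡ 101 (mod 439)
101 + 126 = 227
227 - 426 = -199 ≡ 240 (mod 439)

240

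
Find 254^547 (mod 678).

254

254^1 ≡ 254 (mod 678)
254^2 ≡ 254^2 = 64516 ≡ 106 (mod 678)
254^4 ≡ 106^2 = 11236 ≡ 388 (mod 678)
254^8 ≡ 388^2 = 150544 ≡ 28 (mod 678)
254^16 ≡ 28^2 = 784 ≡ 106 (mod 678)
254^32 ≡ 106^2 = 11236 ≡ 388 (mod 678)
254^64 ≡ 388^2 = 150544 ≡ 28 (mod 678)
254^128 ≡ 28^2 = 784 ≡ 106 (mod 678)
254^256 ≡ 106^2 = 11236 ≡ 388 (mod 678)
254^512 ≡ 388^2 = 150544 ≡ 28 (mod 678)
254^547 = 254^512 × 254^32 × 254^2 × 254^1 ≡ 28 × 388 × 106 × 254 (mod 678).
Accumulate the product:
28 × 388 = 10864 ≡ 16
16 × 106 = 1696 ≡ 340
340 × 254 = 86360 ≡ 254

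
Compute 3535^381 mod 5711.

5626

By square-and-multiply:
381 in binary is 101111101, i.e. 381 = 256 + 64 + 32 + 16 + 8 + 4 + 1.
3535^1 ≡ 3535 (mod 5711)
3535^2 ≡ 3535^2 = 12496225 ≡ 557 (mod 5711)
3535^4 ≡ 557^2 = 310249 ≡ 1855 (mod 5711)
3535^8 ≡ 1855^2 = 3441025 ≡ 3003 (mod 5711)
3535^16 ≡ 3003^2 = 9018009 ≡ 340 (mod 5711)
3535^32 ≡ 340^2 = 115600 ≡ 1380 (mod 5711)
3535^64 ≡ 1380^2 = 1904400 ≡ 2637 (mod 5711)
3535^128 ≡ 2637^2 = 6953769 ≡ 3482 (mod 5711)
3535^256 ≡ 3482^2 = 12124324 ≡ 5582 (mod 5711)
3535^381 = 3535^256 · 3535^64 · 3535^32 · 3535^16 · 3535^8 · 3535^4 · 3535^1 ≡ 5582 · 2637 · 1380 · 340 · 3003 · 1855 · 3535 (mod 5711).
Accumulate the product:
5582 · 2637 = 14719734 ≡ 2487
2487 · 1380 = 3432060 ≡ 5460
5460 · 340 = 1856400 ≡ 325
325 · 3003 = 975975 ≡ 5105
5105 · 1855 = 9469775 ≡ 937
937 · 3535 = 3312295 ≡ 5626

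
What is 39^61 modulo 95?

39

61 in binary is 111101, i.e. 61 = 32 + 16 + 8 + 4 + 1.
39^1 ≡ 39 (mod 95)
39^2 ≡ 39^2 = 1521 ≡ 1 (mod 95)
39^4 ≡ 1^2 = 1 (mod 95)
39^8 ≡ 1^2 = 1 (mod 95)
39^16 ≡ 1^2 = 1 (mod 95)
39^32 ≡ 1^2 = 1 (mod 95)
39^61 = 39^32 * 39^16 * 39^8 * 39^4 * 39^1 ≡ 1 * 1 * 1 * 1 * 39 (mod 95).
Accumulate the product:
1 * 1 = 1
1 * 1 = 1
1 * 1 = 1
1 * 39 = 39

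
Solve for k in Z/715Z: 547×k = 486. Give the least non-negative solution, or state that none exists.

gcd(547, 715) = 1, so a unique solution mod 715 exists.
547⁻¹ ≡ 183 (mod 715).
k ≡ 183×486 ≡ 278 (mod 715).

278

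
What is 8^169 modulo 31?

4

By square-and-multiply:
169 in binary is 10101001, i.e. 169 = 128 + 32 + 8 + 1.
8^1 ≡ 8 (mod 31)
8^2 ≡ 8^2 = 64 ≡ 2 (mod 31)
8^4 ≡ 2^2 = 4 (mod 31)
8^8 ≡ 4^2 = 16 (mod 31)
8^16 ≡ 16^2 = 256 ≡ 8 (mod 31)
8^32 ≡ 8^2 = 64 ≡ 2 (mod 31)
8^64 ≡ 2^2 = 4 (mod 31)
8^128 ≡ 4^2 = 16 (mod 31)
8^169 = 8^128 · 8^32 · 8^8 · 8^1 ≡ 16 · 2 · 16 · 8 (mod 31).
Accumulate the product:
16 · 2 = 32 ≡ 1
1 · 16 = 16
16 · 8 = 128 ≡ 4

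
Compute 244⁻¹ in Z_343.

343 = 1×244 + 99
244 = 2×99 + 46
99 = 2×46 + 7
46 = 6×7 + 4
7 = 1×4 + 3
4 = 1×3 + 1
3 = 3×1 + 0
gcd(244, 343) = 1, so the inverse exists.
Back-substitute for 1:
1 = 1×4 − 1×3
  = −1×7 + 2×4
  = 2×46 − 13×7
  = −13×99 + 28×46
  = 28×244 − 69×99
  = −69×343 + 97×244
So 244⁻¹ ≡ 97 (mod 343).

97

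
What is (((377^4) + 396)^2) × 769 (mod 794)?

(377)^4 ≡ 9 (mod 794)
9 + 396 = 405
(405)^2 ≡ 461 (mod 794)
461 × 769 = 354509 ≡ 385 (mod 794)

385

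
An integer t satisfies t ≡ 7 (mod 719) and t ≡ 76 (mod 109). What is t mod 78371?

719⁻¹ mod 109: 719·52 ≡ 1 (mod 109), so 719⁻¹ ≡ 52.
t = 7 + 719·((76 − 7)·52 mod 109) = 7 + 719·100 = 71907.

71907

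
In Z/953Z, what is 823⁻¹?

931

953 = 1*823 + 130
823 = 6*130 + 43
130 = 3*43 + 1
43 = 43*1 + 0
gcd(823, 953) = 1, so the inverse exists.
Back-substitute for 1:
1 = 1*130 − 3*43
  = −3*823 + 19*130
  = 19*953 − 22*823
So 823⁻¹ ≡ −22 ≡ 931 (mod 953).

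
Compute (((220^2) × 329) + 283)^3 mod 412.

343

(220)^2 ≡ 196 (mod 412)
196 × 329 = 64484 ≡ 212 (mod 412)
212 + 283 = 495 ≡ 83 (mod 412)
(83)^3 ≡ 343 (mod 412)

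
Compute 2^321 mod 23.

4

Compute successive squares:
321 in binary is 101000001, i.e. 321 = 256 + 64 + 1.
2^1 ≡ 2 (mod 23)
2^2 ≡ 2^2 = 4 (mod 23)
2^4 ≡ 4^2 = 16 (mod 23)
2^8 ≡ 16^2 = 256 ≡ 3 (mod 23)
2^16 ≡ 3^2 = 9 (mod 23)
2^32 ≡ 9^2 = 81 ≡ 12 (mod 23)
2^64 ≡ 12^2 = 144 ≡ 6 (mod 23)
2^128 ≡ 6^2 = 36 ≡ 13 (mod 23)
2^256 ≡ 13^2 = 169 ≡ 8 (mod 23)
2^321 = 2^256 · 2^64 · 2^1 ≡ 8 · 6 · 2 (mod 23).
Accumulate the product:
8 · 6 = 48 ≡ 2
2 · 2 = 4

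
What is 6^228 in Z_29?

By square-and-multiply:
228 in binary is 11100100, i.e. 228 = 128 + 64 + 32 + 4.
6^1 ≡ 6 (mod 29)
6^2 ≡ 6^2 = 36 ≡ 7 (mod 29)
6^4 ≡ 7^2 = 49 ≡ 20 (mod 29)
6^8 ≡ 20^2 = 400 ≡ 23 (mod 29)
6^16 ≡ 23^2 = 529 ≡ 7 (mod 29)
6^32 ≡ 7^2 = 49 ≡ 20 (mod 29)
6^64 ≡ 20^2 = 400 ≡ 23 (mod 29)
6^128 ≡ 23^2 = 529 ≡ 7 (mod 29)
6^228 = 6^128 × 6^64 × 6^32 × 6^4 ≡ 7 × 23 × 20 × 20 (mod 29).
Accumulate the product:
7 × 23 = 161 ≡ 16
16 × 20 = 320 ≡ 1
1 × 20 = 20

20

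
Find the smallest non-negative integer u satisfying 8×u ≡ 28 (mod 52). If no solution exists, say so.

10

gcd(8, 52) = 4, and 4 | 28, so solutions exist.
Divide through by 4: 2×u mod 13 = 7.
2⁻¹ ≡ 7 (mod 13).
u ≡ 7×7 ≡ 10 (mod 13).
The smallest non-negative solution is u = 10.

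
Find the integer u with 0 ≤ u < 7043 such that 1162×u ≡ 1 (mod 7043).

4067

Apply the Euclidean algorithm and back-substitute:
7043 = 6×1162 + 71
1162 = 16×71 + 26
71 = 2×26 + 19
26 = 1×19 + 7
19 = 2×7 + 5
7 = 1×5 + 2
5 = 2×2 + 1
2 = 2×1 + 0
gcd(1162, 7043) = 1, so the inverse exists.
Back-substitute for 1:
1 = 1×5 − 2×2
  = −2×7 + 3×5
  = 3×19 − 8×7
  = −8×26 + 11×19
  = 11×71 − 30×26
  = −30×1162 + 491×71
  = 491×7043 − 2976×1162
So 1162⁻¹ ≡ −2976 ≡ 4067 (mod 7043).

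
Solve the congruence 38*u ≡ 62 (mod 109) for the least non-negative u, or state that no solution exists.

gcd(38, 109) = 1, so a unique solution mod 109 exists.
38⁻¹ ≡ 66 (mod 109).
u ≡ 66*62 ≡ 59 (mod 109).

59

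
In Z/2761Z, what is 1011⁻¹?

Run the extended Euclidean algorithm:
2761 = 2*1011 + 739
1011 = 1*739 + 272
739 = 2*272 + 195
272 = 1*195 + 77
195 = 2*77 + 41
77 = 1*41 + 36
41 = 1*36 + 5
36 = 7*5 + 1
5 = 5*1 + 0
gcd(1011, 2761) = 1, so the inverse exists.
Bézout: 1 = −197*2761 + 538*1011.
So 1011⁻¹ ≡ 538 (mod 2761).

538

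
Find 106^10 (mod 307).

106^1 ≡ 106 (mod 307)
106^2 ≡ 106^2 = 11236 ≡ 184 (mod 307)
106^4 ≡ 184^2 = 33856 ≡ 86 (mod 307)
106^8 ≡ 86^2 = 7396 ≡ 28 (mod 307)
106^10 = 106^8 * 106^2 ≡ 28 * 184 (mod 307).
28 * 184 = 5152 ≡ 240 (mod 307).

240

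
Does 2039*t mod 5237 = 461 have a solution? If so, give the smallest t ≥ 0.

gcd(2039, 5237) = 1, so a unique solution mod 5237 exists.
2039⁻¹ ≡ 244 (mod 5237).
t ≡ 244*461 ≡ 2507 (mod 5237).

2507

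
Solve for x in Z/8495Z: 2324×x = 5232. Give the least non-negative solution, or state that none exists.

7503

gcd(2324, 8495) = 1, so a unique solution mod 8495 exists.
2324⁻¹ ≡ 4624 (mod 8495).
x ≡ 4624×5232 ≡ 7503 (mod 8495).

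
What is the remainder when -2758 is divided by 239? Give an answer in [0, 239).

-2758 = -12×239 + 110, so -2758 ≡ 110 (mod 239).

110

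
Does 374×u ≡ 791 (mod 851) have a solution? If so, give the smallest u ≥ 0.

59

gcd(374, 851) = 1, so a unique solution mod 851 exists.
374⁻¹ ≡ 694 (mod 851).
u ≡ 694×791 ≡ 59 (mod 851).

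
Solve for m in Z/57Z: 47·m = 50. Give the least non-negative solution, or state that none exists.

gcd(47, 57) = 1, so a unique solution mod 57 exists.
47⁻¹ ≡ 17 (mod 57).
m ≡ 17·50 ≡ 52 (mod 57).

52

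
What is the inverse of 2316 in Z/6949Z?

Apply the Euclidean algorithm and back-substitute:
6949 = 3×2316 + 1
2316 = 2316×1 + 0
gcd(2316, 6949) = 1, so the inverse exists.
Back-substitute for 1:
1 = 1×6949 − 3×2316
So 2316⁻¹ ≡ −3 ≡ 6946 (mod 6949).

6946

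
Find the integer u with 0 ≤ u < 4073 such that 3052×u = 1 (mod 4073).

1851

Run the extended Euclidean algorithm:
4073 = 1×3052 + 1021
3052 = 2×1021 + 1010
1021 = 1×1010 + 11
1010 = 91×11 + 9
11 = 1×9 + 2
9 = 4×2 + 1
2 = 2×1 + 0
gcd(3052, 4073) = 1, so the inverse exists.
Bézout: 1 = −1387×4073 + 1851×3052.
So 3052⁻¹ ≡ 1851 (mod 4073).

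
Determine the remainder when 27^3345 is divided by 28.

Compute successive squares:
3345 in binary is 110100010001, i.e. 3345 = 2048 + 1024 + 256 + 16 + 1.
27^1 ≡ 27 (mod 28)
27^2 ≡ 27^2 = 729 ≡ 1 (mod 28)
27^4 ≡ 1^2 = 1 (mod 28)
27^8 ≡ 1^2 = 1 (mod 28)
27^16 ≡ 1^2 = 1 (mod 28)
27^32 ≡ 1^2 = 1 (mod 28)
27^64 ≡ 1^2 = 1 (mod 28)
27^128 ≡ 1^2 = 1 (mod 28)
27^256 ≡ 1^2 = 1 (mod 28)
27^512 ≡ 1^2 = 1 (mod 28)
27^1024 ≡ 1^2 = 1 (mod 28)
27^2048 ≡ 1^2 = 1 (mod 28)
27^3345 = 27^2048 · 27^1024 · 27^256 · 27^16 · 27^1 ≡ 1 · 1 · 1 · 1 · 27 (mod 28).
Accumulate the product:
1 · 1 = 1
1 · 1 = 1
1 · 1 = 1
1 · 27 = 27

27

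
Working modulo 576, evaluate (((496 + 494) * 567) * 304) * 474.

0

496 + 494 = 990 ≡ 414 (mod 576)
414 * 567 = 234738 ≡ 306 (mod 576)
306 * 304 = 93024 ≡ 288 (mod 576)
288 * 474 = 136512 ≡ 0 (mod 576)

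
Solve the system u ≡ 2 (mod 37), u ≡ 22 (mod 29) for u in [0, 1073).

37⁻¹ mod 29: 37*11 ≡ 1 (mod 29), so 37⁻¹ ≡ 11.
u = 2 + 37*((22 − 2)*11 mod 29) = 2 + 37*17 = 631.

631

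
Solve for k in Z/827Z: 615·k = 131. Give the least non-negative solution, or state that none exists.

487

gcd(615, 827) = 1, so a unique solution mod 827 exists.
615⁻¹ ≡ 433 (mod 827).
k ≡ 433·131 ≡ 487 (mod 827).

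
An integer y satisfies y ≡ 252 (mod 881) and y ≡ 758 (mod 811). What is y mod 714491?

881⁻¹ mod 811: 881·336 ≡ 1 (mod 811), so 881⁻¹ ≡ 336.
y = 252 + 881·((758 − 252)·336 mod 811) = 252 + 881·517 = 455729.

455729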